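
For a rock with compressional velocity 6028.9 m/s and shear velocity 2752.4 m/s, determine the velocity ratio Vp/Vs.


Vp/Vs = 6028.9 / 2752.4
= 2.1904

2.1904


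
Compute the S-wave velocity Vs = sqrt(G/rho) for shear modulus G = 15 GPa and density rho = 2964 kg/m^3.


Convert G to Pa: G = 15e9 Pa
Compute G/rho = 15e9 / 2964 = 5060728.7449
Vs = sqrt(5060728.7449) = 2249.61 m/s

2249.61


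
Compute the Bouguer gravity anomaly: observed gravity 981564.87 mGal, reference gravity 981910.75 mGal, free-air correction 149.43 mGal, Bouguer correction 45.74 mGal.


BA = g_obs - g_ref + FAC - BC
= 981564.87 - 981910.75 + 149.43 - 45.74
= -242.19 mGal

-242.19


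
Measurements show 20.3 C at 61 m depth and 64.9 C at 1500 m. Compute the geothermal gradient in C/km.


dT = 64.9 - 20.3 = 44.6 C
dz = 1500 - 61 = 1439 m
gradient = dT/dz * 1000 = 44.6/1439 * 1000 = 30.9937 C/km

30.9937


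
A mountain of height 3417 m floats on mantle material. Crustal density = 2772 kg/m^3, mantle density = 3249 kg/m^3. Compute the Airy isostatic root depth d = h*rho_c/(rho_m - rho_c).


rho_m - rho_c = 3249 - 2772 = 477
d = 3417 * 2772 / 477
= 9471924 / 477
= 19857.28 m

19857.28


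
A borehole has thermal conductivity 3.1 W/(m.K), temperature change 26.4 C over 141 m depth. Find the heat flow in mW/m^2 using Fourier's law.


q = k * dT / dz * 1000
= 3.1 * 26.4 / 141 * 1000
= 0.580426 * 1000
= 580.4255 mW/m^2

580.4255


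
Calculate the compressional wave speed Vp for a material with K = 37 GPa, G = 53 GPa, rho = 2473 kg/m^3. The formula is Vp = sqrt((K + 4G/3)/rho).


First compute the effective modulus:
K + 4G/3 = 37e9 + 4*53e9/3 = 107666666666.67 Pa
Then divide by density:
107666666666.67 / 2473 = 43536864.8066 Pa/(kg/m^3)
Take the square root:
Vp = sqrt(43536864.8066) = 6598.25 m/s

6598.25


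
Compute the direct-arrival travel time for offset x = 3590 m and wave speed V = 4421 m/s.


t = x / V
= 3590 / 4421
= 0.812 s

0.812


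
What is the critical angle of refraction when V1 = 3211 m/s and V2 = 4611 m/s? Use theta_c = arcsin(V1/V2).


V1/V2 = 3211/4611 = 0.696378
theta_c = arcsin(0.696378) = 44.1371 degrees

44.1371


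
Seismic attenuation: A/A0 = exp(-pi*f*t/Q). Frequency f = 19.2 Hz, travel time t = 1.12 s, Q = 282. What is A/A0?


pi*f*t/Q = pi*19.2*1.12/282 = 0.239563
A/A0 = exp(-0.239563) = 0.786972

0.786972


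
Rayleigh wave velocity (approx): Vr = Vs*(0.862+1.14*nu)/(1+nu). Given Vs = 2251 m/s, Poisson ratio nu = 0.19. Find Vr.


Numerator factor = 0.862 + 1.14*0.19 = 1.0786
Denominator = 1 + 0.19 = 1.19
Vr = 2251 * 1.0786 / 1.19 = 2040.28 m/s

2040.28


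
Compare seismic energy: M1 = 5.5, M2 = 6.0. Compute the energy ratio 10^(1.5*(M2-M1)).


M2 - M1 = 6.0 - 5.5 = 0.5
1.5 * 0.5 = 0.75
ratio = 10^0.75 = 5.62

5.62


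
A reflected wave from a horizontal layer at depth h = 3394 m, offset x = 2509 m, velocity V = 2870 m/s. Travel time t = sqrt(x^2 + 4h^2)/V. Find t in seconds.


x^2 + 4h^2 = 2509^2 + 4*3394^2 = 6295081 + 46076944 = 52372025
sqrt(52372025) = 7236.8519
t = 7236.8519 / 2870 = 2.5216 s

2.5216


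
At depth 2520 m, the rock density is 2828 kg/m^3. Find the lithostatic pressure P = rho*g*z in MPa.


P = rho * g * z / 1e6
= 2828 * 9.81 * 2520 / 1e6
= 69911553.6 / 1e6
= 69.9116 MPa

69.9116


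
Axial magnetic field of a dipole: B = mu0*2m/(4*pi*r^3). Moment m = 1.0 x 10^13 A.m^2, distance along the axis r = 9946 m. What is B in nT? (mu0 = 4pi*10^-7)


m = 1.0 x 10^13 = 10000000000000 A.m^2
2m = 20000000000000 A.m^2
r^3 = 9946^3 = 983887322536
B = (4pi*10^-7) * 20000000000000 / (4*pi * 983887322536) * 1e9
= 25132741.228718 / 12363892737756.92 * 1e9
= 2032.7531 nT

2032.7531


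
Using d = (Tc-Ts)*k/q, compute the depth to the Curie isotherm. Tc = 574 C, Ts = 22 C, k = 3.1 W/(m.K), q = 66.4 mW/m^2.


T_Curie - T_surf = 574 - 22 = 552 C
Convert q to W/m^2: 66.4 mW/m^2 = 0.0664 W/m^2
d = 552 * 3.1 / 0.0664 = 25771.08 m

25771.08


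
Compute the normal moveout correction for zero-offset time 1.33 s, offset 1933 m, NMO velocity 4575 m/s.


x/Vnmo = 1933/4575 = 0.422514
(x/Vnmo)^2 = 0.178518
t0^2 = 1.7689
sqrt(1.7689 + 0.178518) = 1.395499
dt = 1.395499 - 1.33 = 0.065499

0.065499


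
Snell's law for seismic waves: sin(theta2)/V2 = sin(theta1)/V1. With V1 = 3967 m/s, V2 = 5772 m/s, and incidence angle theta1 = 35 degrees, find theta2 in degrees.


sin(theta1) = sin(35 deg) = 0.573576
sin(theta2) = V2/V1 * sin(theta1) = 5772/3967 * 0.573576 = 0.834556
theta2 = arcsin(0.834556) = 56.5696 degrees

56.5696


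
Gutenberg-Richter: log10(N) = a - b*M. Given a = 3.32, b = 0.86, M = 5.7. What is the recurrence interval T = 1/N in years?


log10(N) = 3.32 - 0.86*5.7 = -1.582
N = 10^-1.582 = 0.026182
T = 1/N = 1/0.026182 = 38.1944 years

38.1944


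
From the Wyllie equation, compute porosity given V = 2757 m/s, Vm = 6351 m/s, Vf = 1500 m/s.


1/V - 1/Vm = 1/2757 - 1/6351 = 0.00020526
1/Vf - 1/Vm = 1/1500 - 1/6351 = 0.00050921
phi = 0.00020526 / 0.00050921 = 0.4031

0.4031


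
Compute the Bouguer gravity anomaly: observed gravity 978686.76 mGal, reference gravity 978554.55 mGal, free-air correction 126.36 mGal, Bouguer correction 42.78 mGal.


BA = g_obs - g_ref + FAC - BC
= 978686.76 - 978554.55 + 126.36 - 42.78
= 215.79 mGal

215.79


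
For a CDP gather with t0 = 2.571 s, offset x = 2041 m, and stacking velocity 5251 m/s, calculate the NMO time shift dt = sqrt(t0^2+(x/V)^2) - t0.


x/Vnmo = 2041/5251 = 0.388688
(x/Vnmo)^2 = 0.151078
t0^2 = 6.610041
sqrt(6.610041 + 0.151078) = 2.600215
dt = 2.600215 - 2.571 = 0.029215

0.029215


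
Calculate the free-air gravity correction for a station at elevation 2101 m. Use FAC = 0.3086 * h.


FAC = 0.3086 * h
= 0.3086 * 2101
= 648.3686 mGal

648.3686


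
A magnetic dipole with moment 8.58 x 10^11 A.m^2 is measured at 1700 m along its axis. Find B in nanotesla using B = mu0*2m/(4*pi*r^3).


m = 8.58 x 10^11 = 858000000000 A.m^2
2m = 1716000000000 A.m^2
r^3 = 1700^3 = 4913000000
B = (4pi*10^-7) * 1716000000000 / (4*pi * 4913000000) * 1e9
= 2156389.197424 / 61738578828.35 * 1e9
= 34927.7427 nT

34927.7427


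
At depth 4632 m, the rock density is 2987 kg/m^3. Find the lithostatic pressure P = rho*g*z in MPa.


P = rho * g * z / 1e6
= 2987 * 9.81 * 4632 / 1e6
= 135729041.04 / 1e6
= 135.729 MPa

135.729


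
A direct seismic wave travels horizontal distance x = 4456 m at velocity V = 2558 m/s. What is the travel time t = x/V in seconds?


t = x / V
= 4456 / 2558
= 1.742 s

1.742


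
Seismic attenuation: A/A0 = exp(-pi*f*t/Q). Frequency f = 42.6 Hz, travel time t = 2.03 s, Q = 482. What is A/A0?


pi*f*t/Q = pi*42.6*2.03/482 = 0.563649
A/A0 = exp(-0.563649) = 0.569129

0.569129


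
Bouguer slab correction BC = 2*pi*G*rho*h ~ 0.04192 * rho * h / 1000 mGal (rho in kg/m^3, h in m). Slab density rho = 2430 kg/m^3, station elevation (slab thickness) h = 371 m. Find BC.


BC = 0.04192 * rho * h / 1000
= 0.04192 * 2430 * 371 / 1000
= 37.7921 mGal

37.7921


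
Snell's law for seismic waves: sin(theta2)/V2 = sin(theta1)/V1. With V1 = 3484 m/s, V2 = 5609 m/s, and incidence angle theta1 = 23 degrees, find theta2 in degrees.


sin(theta1) = sin(23 deg) = 0.390731
sin(theta2) = V2/V1 * sin(theta1) = 5609/3484 * 0.390731 = 0.62905
theta2 = arcsin(0.62905) = 38.9801 degrees

38.9801


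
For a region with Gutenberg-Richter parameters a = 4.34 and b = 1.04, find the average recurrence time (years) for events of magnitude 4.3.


log10(N) = 4.34 - 1.04*4.3 = -0.132
N = 10^-0.132 = 0.737904
T = 1/N = 1/0.737904 = 1.3552 years

1.3552


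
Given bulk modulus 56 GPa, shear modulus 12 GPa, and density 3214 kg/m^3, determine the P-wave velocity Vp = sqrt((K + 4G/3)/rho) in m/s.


First compute the effective modulus:
K + 4G/3 = 56e9 + 4*12e9/3 = 72000000000.0 Pa
Then divide by density:
72000000000.0 / 3214 = 22401991.2881 Pa/(kg/m^3)
Take the square root:
Vp = sqrt(22401991.2881) = 4733.07 m/s

4733.07


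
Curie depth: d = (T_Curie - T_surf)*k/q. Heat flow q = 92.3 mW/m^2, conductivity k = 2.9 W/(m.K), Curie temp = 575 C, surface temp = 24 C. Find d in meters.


T_Curie - T_surf = 575 - 24 = 551 C
Convert q to W/m^2: 92.3 mW/m^2 = 0.0923 W/m^2
d = 551 * 2.9 / 0.0923 = 17312.03 m

17312.03


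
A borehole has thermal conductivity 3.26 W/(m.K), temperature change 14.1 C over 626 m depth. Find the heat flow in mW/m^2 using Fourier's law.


q = k * dT / dz * 1000
= 3.26 * 14.1 / 626 * 1000
= 0.073428 * 1000
= 73.4281 mW/m^2

73.4281


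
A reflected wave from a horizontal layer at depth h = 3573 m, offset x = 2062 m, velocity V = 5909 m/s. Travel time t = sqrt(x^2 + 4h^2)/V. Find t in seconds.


x^2 + 4h^2 = 2062^2 + 4*3573^2 = 4251844 + 51065316 = 55317160
sqrt(55317160) = 7437.5507
t = 7437.5507 / 5909 = 1.2587 s

1.2587


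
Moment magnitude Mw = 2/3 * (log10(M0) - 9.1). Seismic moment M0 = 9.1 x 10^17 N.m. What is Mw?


log10(M0) = log10(9.1 x 10^17) = 17.959
Mw = 2/3 * (17.959 - 9.1)
= 2/3 * 8.859
= 5.91

5.91


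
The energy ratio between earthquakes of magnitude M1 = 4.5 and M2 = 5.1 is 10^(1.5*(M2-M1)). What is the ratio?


M2 - M1 = 5.1 - 4.5 = 0.6
1.5 * 0.6 = 0.9
ratio = 10^0.9 = 7.94

7.94


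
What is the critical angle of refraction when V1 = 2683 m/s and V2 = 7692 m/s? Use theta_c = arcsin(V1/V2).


V1/V2 = 2683/7692 = 0.348804
theta_c = arcsin(0.348804) = 20.4142 degrees

20.4142


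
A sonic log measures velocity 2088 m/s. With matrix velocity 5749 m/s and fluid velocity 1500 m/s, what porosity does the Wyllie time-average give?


1/V - 1/Vm = 1/2088 - 1/5749 = 0.00030498
1/Vf - 1/Vm = 1/1500 - 1/5749 = 0.00049272
phi = 0.00030498 / 0.00049272 = 0.619

0.619


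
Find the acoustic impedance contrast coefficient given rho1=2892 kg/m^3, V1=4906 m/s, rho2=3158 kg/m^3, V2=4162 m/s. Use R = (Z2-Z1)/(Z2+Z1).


Z1 = 2892 * 4906 = 14188152
Z2 = 3158 * 4162 = 13143596
R = (13143596 - 14188152) / (13143596 + 14188152) = -1044556 / 27331748 = -0.0382

-0.0382


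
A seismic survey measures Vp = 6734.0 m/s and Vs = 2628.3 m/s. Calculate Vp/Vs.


Vp/Vs = 6734.0 / 2628.3
= 2.5621

2.5621


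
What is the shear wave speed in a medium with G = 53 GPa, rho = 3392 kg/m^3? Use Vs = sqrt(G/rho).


Convert G to Pa: G = 53e9 Pa
Compute G/rho = 53e9 / 3392 = 15625000.0
Vs = sqrt(15625000.0) = 3952.85 m/s

3952.85


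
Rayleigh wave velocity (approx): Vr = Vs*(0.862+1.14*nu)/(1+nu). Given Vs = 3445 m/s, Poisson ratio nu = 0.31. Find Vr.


Numerator factor = 0.862 + 1.14*0.31 = 1.2154
Denominator = 1 + 0.31 = 1.31
Vr = 3445 * 1.2154 / 1.31 = 3196.22 m/s

3196.22


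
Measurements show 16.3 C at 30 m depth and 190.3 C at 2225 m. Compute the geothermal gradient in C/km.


dT = 190.3 - 16.3 = 174.0 C
dz = 2225 - 30 = 2195 m
gradient = dT/dz * 1000 = 174.0/2195 * 1000 = 79.2711 C/km

79.2711


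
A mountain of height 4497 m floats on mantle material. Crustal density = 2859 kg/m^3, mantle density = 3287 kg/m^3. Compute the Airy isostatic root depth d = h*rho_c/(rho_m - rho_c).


rho_m - rho_c = 3287 - 2859 = 428
d = 4497 * 2859 / 428
= 12856923 / 428
= 30039.54 m

30039.54


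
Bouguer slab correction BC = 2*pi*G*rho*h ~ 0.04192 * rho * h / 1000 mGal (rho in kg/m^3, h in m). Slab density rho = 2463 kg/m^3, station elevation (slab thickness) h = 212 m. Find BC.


BC = 0.04192 * rho * h / 1000
= 0.04192 * 2463 * 212 / 1000
= 21.8888 mGal

21.8888


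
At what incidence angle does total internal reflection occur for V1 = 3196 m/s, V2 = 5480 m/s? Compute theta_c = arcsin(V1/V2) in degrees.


V1/V2 = 3196/5480 = 0.583212
theta_c = arcsin(0.583212) = 35.6768 degrees

35.6768


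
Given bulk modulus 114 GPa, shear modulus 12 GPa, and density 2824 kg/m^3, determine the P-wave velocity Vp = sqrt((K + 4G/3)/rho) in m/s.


First compute the effective modulus:
K + 4G/3 = 114e9 + 4*12e9/3 = 130000000000.0 Pa
Then divide by density:
130000000000.0 / 2824 = 46033994.3343 Pa/(kg/m^3)
Take the square root:
Vp = sqrt(46033994.3343) = 6784.84 m/s

6784.84


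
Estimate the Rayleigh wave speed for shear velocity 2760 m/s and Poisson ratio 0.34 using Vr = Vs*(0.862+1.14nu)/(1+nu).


Numerator factor = 0.862 + 1.14*0.34 = 1.2496
Denominator = 1 + 0.34 = 1.34
Vr = 2760 * 1.2496 / 1.34 = 2573.8 m/s

2573.8


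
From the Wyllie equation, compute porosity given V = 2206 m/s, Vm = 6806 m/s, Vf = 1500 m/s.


1/V - 1/Vm = 1/2206 - 1/6806 = 0.00030638
1/Vf - 1/Vm = 1/1500 - 1/6806 = 0.00051974
phi = 0.00030638 / 0.00051974 = 0.5895

0.5895


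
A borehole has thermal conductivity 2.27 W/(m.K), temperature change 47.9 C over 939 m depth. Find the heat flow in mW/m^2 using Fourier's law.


q = k * dT / dz * 1000
= 2.27 * 47.9 / 939 * 1000
= 0.115797 * 1000
= 115.7966 mW/m^2

115.7966


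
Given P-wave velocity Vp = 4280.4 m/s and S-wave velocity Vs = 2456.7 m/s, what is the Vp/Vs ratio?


Vp/Vs = 4280.4 / 2456.7
= 1.7423

1.7423


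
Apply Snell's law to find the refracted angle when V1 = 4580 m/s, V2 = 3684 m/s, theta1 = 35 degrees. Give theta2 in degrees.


sin(theta1) = sin(35 deg) = 0.573576
sin(theta2) = V2/V1 * sin(theta1) = 3684/4580 * 0.573576 = 0.461366
theta2 = arcsin(0.461366) = 27.4753 degrees

27.4753


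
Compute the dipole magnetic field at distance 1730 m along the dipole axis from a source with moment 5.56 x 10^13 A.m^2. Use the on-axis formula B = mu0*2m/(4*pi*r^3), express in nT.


m = 5.56 x 10^13 = 55600000000000 A.m^2
2m = 111200000000000 A.m^2
r^3 = 1730^3 = 5177717000
B = (4pi*10^-7) * 111200000000000 / (4*pi * 5177717000) * 1e9
= 139738041.231674 / 65065110758.27 * 1e9
= 2147664.6947 nT

2147664.6947


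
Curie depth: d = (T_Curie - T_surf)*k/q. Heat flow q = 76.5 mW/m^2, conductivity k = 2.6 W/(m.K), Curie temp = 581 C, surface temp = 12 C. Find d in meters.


T_Curie - T_surf = 581 - 12 = 569 C
Convert q to W/m^2: 76.5 mW/m^2 = 0.0765 W/m^2
d = 569 * 2.6 / 0.0765 = 19338.56 m

19338.56


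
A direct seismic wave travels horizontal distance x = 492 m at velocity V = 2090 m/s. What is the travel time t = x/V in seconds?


t = x / V
= 492 / 2090
= 0.2354 s

0.2354


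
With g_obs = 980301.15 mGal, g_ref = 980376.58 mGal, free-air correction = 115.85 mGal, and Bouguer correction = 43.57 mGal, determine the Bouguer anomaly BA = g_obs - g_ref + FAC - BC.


BA = g_obs - g_ref + FAC - BC
= 980301.15 - 980376.58 + 115.85 - 43.57
= -3.15 mGal

-3.15


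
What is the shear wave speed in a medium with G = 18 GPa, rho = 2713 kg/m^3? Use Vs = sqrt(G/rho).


Convert G to Pa: G = 18e9 Pa
Compute G/rho = 18e9 / 2713 = 6634721.7103
Vs = sqrt(6634721.7103) = 2575.8 m/s

2575.8


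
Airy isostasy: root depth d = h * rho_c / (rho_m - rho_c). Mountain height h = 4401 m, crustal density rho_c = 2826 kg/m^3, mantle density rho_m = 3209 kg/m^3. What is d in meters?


rho_m - rho_c = 3209 - 2826 = 383
d = 4401 * 2826 / 383
= 12437226 / 383
= 32473.17 m

32473.17


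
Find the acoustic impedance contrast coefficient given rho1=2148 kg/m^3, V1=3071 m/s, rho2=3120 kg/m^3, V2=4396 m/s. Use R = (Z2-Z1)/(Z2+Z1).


Z1 = 2148 * 3071 = 6596508
Z2 = 3120 * 4396 = 13715520
R = (13715520 - 6596508) / (13715520 + 6596508) = 7119012 / 20312028 = 0.3505

0.3505


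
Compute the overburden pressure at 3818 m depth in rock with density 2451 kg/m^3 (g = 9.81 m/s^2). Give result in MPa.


P = rho * g * z / 1e6
= 2451 * 9.81 * 3818 / 1e6
= 91801175.58 / 1e6
= 91.8012 MPa

91.8012


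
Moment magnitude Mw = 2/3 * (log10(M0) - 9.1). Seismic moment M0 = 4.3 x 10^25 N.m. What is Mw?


log10(M0) = log10(4.3 x 10^25) = 25.6335
Mw = 2/3 * (25.6335 - 9.1)
= 2/3 * 16.5335
= 11.02

11.02


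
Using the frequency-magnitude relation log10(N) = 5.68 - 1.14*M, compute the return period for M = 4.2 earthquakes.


log10(N) = 5.68 - 1.14*4.2 = 0.892
N = 10^0.892 = 7.798301
T = 1/N = 1/7.798301 = 0.1282 years

0.1282


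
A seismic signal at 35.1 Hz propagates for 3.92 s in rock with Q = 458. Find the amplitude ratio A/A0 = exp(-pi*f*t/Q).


pi*f*t/Q = pi*35.1*3.92/458 = 0.943795
A/A0 = exp(-0.943795) = 0.389148

0.389148


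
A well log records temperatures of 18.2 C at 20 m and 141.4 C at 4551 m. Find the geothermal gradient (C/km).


dT = 141.4 - 18.2 = 123.2 C
dz = 4551 - 20 = 4531 m
gradient = dT/dz * 1000 = 123.2/4531 * 1000 = 27.1905 C/km

27.1905


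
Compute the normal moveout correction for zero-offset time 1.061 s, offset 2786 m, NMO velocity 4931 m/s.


x/Vnmo = 2786/4931 = 0.564997
(x/Vnmo)^2 = 0.319222
t0^2 = 1.125721
sqrt(1.125721 + 0.319222) = 1.202058
dt = 1.202058 - 1.061 = 0.141058

0.141058


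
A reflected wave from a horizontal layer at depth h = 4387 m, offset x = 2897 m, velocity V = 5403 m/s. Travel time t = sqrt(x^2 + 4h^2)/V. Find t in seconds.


x^2 + 4h^2 = 2897^2 + 4*4387^2 = 8392609 + 76983076 = 85375685
sqrt(85375685) = 9239.8964
t = 9239.8964 / 5403 = 1.7101 s

1.7101


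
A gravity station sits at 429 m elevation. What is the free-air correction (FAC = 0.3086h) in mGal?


FAC = 0.3086 * h
= 0.3086 * 429
= 132.3894 mGal

132.3894


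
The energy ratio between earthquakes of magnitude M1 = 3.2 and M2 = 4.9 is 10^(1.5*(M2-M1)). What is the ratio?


M2 - M1 = 4.9 - 3.2 = 1.7
1.5 * 1.7 = 2.55
ratio = 10^2.55 = 354.81

354.81


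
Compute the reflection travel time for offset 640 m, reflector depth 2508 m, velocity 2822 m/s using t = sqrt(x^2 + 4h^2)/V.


x^2 + 4h^2 = 640^2 + 4*2508^2 = 409600 + 25160256 = 25569856
sqrt(25569856) = 5056.6645
t = 5056.6645 / 2822 = 1.7919 s

1.7919


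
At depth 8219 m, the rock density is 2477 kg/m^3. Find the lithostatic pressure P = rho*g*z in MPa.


P = rho * g * z / 1e6
= 2477 * 9.81 * 8219 / 1e6
= 199716522.03 / 1e6
= 199.7165 MPa

199.7165


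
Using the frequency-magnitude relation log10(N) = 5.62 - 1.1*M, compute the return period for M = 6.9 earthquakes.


log10(N) = 5.62 - 1.1*6.9 = -1.97
N = 10^-1.97 = 0.010715
T = 1/N = 1/0.010715 = 93.3254 years

93.3254


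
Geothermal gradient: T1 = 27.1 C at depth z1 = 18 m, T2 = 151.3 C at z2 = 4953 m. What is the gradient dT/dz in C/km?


dT = 151.3 - 27.1 = 124.2 C
dz = 4953 - 18 = 4935 m
gradient = dT/dz * 1000 = 124.2/4935 * 1000 = 25.1672 C/km

25.1672


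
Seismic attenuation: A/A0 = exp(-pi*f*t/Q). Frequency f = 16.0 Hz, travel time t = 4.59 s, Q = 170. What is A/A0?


pi*f*t/Q = pi*16.0*4.59/170 = 1.357168
A/A0 = exp(-1.357168) = 0.257389

0.257389


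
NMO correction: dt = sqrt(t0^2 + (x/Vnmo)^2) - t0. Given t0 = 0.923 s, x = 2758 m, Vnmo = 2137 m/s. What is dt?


x/Vnmo = 2758/2137 = 1.290594
(x/Vnmo)^2 = 1.665634
t0^2 = 0.851929
sqrt(0.851929 + 1.665634) = 1.586683
dt = 1.586683 - 0.923 = 0.663683

0.663683


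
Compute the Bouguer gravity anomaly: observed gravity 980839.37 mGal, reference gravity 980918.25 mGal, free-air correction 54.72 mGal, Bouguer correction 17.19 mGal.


BA = g_obs - g_ref + FAC - BC
= 980839.37 - 980918.25 + 54.72 - 17.19
= -41.35 mGal

-41.35


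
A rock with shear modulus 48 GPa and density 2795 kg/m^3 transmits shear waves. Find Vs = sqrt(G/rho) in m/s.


Convert G to Pa: G = 48e9 Pa
Compute G/rho = 48e9 / 2795 = 17173524.1503
Vs = sqrt(17173524.1503) = 4144.1 m/s

4144.1


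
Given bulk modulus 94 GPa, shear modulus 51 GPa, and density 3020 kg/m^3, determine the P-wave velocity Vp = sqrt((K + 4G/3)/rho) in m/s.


First compute the effective modulus:
K + 4G/3 = 94e9 + 4*51e9/3 = 162000000000.0 Pa
Then divide by density:
162000000000.0 / 3020 = 53642384.106 Pa/(kg/m^3)
Take the square root:
Vp = sqrt(53642384.106) = 7324.1 m/s

7324.1


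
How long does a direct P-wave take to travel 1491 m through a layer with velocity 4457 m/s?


t = x / V
= 1491 / 4457
= 0.3345 s

0.3345


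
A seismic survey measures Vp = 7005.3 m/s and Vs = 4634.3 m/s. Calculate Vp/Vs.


Vp/Vs = 7005.3 / 4634.3
= 1.5116

1.5116


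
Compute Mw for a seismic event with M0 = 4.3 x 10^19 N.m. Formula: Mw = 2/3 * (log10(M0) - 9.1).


log10(M0) = log10(4.3 x 10^19) = 19.6335
Mw = 2/3 * (19.6335 - 9.1)
= 2/3 * 10.5335
= 7.02

7.02


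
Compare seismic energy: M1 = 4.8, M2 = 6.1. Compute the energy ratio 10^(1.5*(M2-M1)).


M2 - M1 = 6.1 - 4.8 = 1.3
1.5 * 1.3 = 1.95
ratio = 10^1.95 = 89.13

89.13


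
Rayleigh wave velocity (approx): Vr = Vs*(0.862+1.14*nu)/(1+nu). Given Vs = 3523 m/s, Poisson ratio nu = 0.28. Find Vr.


Numerator factor = 0.862 + 1.14*0.28 = 1.1812
Denominator = 1 + 0.28 = 1.28
Vr = 3523 * 1.1812 / 1.28 = 3251.07 m/s

3251.07


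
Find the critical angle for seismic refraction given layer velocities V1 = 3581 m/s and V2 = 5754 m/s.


V1/V2 = 3581/5754 = 0.62235
theta_c = arcsin(0.62235) = 38.4879 degrees

38.4879


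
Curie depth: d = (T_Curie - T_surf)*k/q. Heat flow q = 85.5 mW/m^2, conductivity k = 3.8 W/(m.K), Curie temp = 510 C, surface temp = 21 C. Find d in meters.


T_Curie - T_surf = 510 - 21 = 489 C
Convert q to W/m^2: 85.5 mW/m^2 = 0.0855 W/m^2
d = 489 * 3.8 / 0.0855 = 21733.33 m

21733.33


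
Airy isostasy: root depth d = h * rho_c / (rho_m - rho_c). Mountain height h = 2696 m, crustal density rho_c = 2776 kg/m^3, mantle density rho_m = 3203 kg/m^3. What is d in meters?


rho_m - rho_c = 3203 - 2776 = 427
d = 2696 * 2776 / 427
= 7484096 / 427
= 17527.16 m

17527.16


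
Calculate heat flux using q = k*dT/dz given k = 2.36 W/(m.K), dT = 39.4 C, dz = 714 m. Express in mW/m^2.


q = k * dT / dz * 1000
= 2.36 * 39.4 / 714 * 1000
= 0.13023 * 1000
= 130.2297 mW/m^2

130.2297


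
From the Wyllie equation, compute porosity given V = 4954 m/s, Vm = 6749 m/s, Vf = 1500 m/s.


1/V - 1/Vm = 1/4954 - 1/6749 = 5.369e-05
1/Vf - 1/Vm = 1/1500 - 1/6749 = 0.0005185
phi = 5.369e-05 / 0.0005185 = 0.1035

0.1035


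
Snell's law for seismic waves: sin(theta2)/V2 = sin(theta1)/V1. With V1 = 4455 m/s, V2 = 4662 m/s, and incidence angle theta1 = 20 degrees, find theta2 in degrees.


sin(theta1) = sin(20 deg) = 0.34202
sin(theta2) = V2/V1 * sin(theta1) = 4662/4455 * 0.34202 = 0.357912
theta2 = arcsin(0.357912) = 20.972 degrees

20.972


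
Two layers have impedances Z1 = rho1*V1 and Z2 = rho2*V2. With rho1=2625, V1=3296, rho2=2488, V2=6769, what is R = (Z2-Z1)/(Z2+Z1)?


Z1 = 2625 * 3296 = 8652000
Z2 = 2488 * 6769 = 16841272
R = (16841272 - 8652000) / (16841272 + 8652000) = 8189272 / 25493272 = 0.3212

0.3212


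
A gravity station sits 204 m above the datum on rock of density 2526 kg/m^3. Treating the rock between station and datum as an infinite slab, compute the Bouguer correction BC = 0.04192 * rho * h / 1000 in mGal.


BC = 0.04192 * rho * h / 1000
= 0.04192 * 2526 * 204 / 1000
= 21.6015 mGal

21.6015


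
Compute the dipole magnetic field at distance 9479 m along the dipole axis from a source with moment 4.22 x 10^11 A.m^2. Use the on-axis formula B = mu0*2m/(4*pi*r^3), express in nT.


m = 4.22 x 10^11 = 422000000000 A.m^2
2m = 844000000000 A.m^2
r^3 = 9479^3 = 851701809239
B = (4pi*10^-7) * 844000000000 / (4*pi * 851701809239) * 1e9
= 1060601.679852 / 10702800587817.51 * 1e9
= 99.0957 nT

99.0957


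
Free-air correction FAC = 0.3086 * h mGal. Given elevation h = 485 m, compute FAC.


FAC = 0.3086 * h
= 0.3086 * 485
= 149.671 mGal

149.671


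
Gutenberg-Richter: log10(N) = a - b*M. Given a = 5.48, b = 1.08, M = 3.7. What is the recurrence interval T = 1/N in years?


log10(N) = 5.48 - 1.08*3.7 = 1.484
N = 10^1.484 = 30.47895
T = 1/N = 1/30.47895 = 0.0328 years

0.0328


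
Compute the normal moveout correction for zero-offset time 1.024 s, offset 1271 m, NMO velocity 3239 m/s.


x/Vnmo = 1271/3239 = 0.392405
(x/Vnmo)^2 = 0.153982
t0^2 = 1.048576
sqrt(1.048576 + 0.153982) = 1.096612
dt = 1.096612 - 1.024 = 0.072612

0.072612


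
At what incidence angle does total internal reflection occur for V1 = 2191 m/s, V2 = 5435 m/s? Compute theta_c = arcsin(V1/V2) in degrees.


V1/V2 = 2191/5435 = 0.403128
theta_c = arcsin(0.403128) = 23.7739 degrees

23.7739


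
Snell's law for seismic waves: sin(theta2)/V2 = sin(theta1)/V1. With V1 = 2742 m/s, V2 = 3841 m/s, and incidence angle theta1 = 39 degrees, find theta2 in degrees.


sin(theta1) = sin(39 deg) = 0.62932
sin(theta2) = V2/V1 * sin(theta1) = 3841/2742 * 0.62932 = 0.881553
theta2 = arcsin(0.881553) = 61.8303 degrees

61.8303


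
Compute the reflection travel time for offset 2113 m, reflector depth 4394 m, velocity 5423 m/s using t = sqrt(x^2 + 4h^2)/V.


x^2 + 4h^2 = 2113^2 + 4*4394^2 = 4464769 + 77228944 = 81693713
sqrt(81693713) = 9038.4574
t = 9038.4574 / 5423 = 1.6667 s

1.6667


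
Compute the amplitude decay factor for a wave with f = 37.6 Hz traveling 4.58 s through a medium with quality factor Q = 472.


pi*f*t/Q = pi*37.6*4.58/472 = 1.146202
A/A0 = exp(-1.146202) = 0.317842

0.317842


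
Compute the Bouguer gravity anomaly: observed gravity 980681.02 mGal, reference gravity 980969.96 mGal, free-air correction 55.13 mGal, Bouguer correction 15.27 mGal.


BA = g_obs - g_ref + FAC - BC
= 980681.02 - 980969.96 + 55.13 - 15.27
= -249.08 mGal

-249.08


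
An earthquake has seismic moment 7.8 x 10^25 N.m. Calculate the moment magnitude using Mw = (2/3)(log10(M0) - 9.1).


log10(M0) = log10(7.8 x 10^25) = 25.8921
Mw = 2/3 * (25.8921 - 9.1)
= 2/3 * 16.7921
= 11.19

11.19


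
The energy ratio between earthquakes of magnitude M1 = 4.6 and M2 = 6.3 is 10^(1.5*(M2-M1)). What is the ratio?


M2 - M1 = 6.3 - 4.6 = 1.7
1.5 * 1.7 = 2.55
ratio = 10^2.55 = 354.81

354.81


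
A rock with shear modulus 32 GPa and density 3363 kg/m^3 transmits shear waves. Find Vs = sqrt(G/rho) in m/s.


Convert G to Pa: G = 32e9 Pa
Compute G/rho = 32e9 / 3363 = 9515313.708
Vs = sqrt(9515313.708) = 3084.69 m/s

3084.69


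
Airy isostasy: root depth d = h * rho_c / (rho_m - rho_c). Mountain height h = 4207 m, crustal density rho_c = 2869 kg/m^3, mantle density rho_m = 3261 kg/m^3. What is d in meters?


rho_m - rho_c = 3261 - 2869 = 392
d = 4207 * 2869 / 392
= 12069883 / 392
= 30790.52 m

30790.52


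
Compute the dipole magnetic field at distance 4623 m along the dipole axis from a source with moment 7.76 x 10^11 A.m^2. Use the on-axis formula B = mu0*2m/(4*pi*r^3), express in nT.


m = 7.76 x 10^11 = 776000000000 A.m^2
2m = 1552000000000 A.m^2
r^3 = 4623^3 = 98803352367
B = (4pi*10^-7) * 1552000000000 / (4*pi * 98803352367) * 1e9
= 1950300.719349 / 1241599543784.84 * 1e9
= 1570.7969 nT

1570.7969


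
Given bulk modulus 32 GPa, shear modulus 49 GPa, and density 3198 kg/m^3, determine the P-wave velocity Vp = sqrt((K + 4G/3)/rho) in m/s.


First compute the effective modulus:
K + 4G/3 = 32e9 + 4*49e9/3 = 97333333333.33 Pa
Then divide by density:
97333333333.33 / 3198 = 30435688.9723 Pa/(kg/m^3)
Take the square root:
Vp = sqrt(30435688.9723) = 5516.85 m/s

5516.85


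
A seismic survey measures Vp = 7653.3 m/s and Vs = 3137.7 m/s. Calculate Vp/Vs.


Vp/Vs = 7653.3 / 3137.7
= 2.4391

2.4391


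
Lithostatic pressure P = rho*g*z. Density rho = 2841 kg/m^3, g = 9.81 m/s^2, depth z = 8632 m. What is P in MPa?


P = rho * g * z / 1e6
= 2841 * 9.81 * 8632 / 1e6
= 240575652.72 / 1e6
= 240.5757 MPa

240.5757


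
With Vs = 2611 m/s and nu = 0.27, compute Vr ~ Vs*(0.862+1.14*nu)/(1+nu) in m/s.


Numerator factor = 0.862 + 1.14*0.27 = 1.1698
Denominator = 1 + 0.27 = 1.27
Vr = 2611 * 1.1698 / 1.27 = 2405.0 m/s

2405.0


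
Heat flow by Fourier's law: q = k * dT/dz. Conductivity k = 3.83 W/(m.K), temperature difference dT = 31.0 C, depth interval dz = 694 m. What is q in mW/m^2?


q = k * dT / dz * 1000
= 3.83 * 31.0 / 694 * 1000
= 0.171081 * 1000
= 171.0807 mW/m^2

171.0807


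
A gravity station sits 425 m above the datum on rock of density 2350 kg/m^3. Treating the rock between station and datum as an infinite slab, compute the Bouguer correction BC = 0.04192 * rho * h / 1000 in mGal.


BC = 0.04192 * rho * h / 1000
= 0.04192 * 2350 * 425 / 1000
= 41.8676 mGal

41.8676


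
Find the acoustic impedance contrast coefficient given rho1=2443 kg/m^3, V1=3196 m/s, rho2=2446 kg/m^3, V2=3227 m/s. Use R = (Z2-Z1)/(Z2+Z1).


Z1 = 2443 * 3196 = 7807828
Z2 = 2446 * 3227 = 7893242
R = (7893242 - 7807828) / (7893242 + 7807828) = 85414 / 15701070 = 0.0054

0.0054


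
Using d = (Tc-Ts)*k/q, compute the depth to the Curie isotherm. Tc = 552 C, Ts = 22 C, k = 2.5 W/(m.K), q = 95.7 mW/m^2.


T_Curie - T_surf = 552 - 22 = 530 C
Convert q to W/m^2: 95.7 mW/m^2 = 0.0957 W/m^2
d = 530 * 2.5 / 0.0957 = 13845.35 m

13845.35


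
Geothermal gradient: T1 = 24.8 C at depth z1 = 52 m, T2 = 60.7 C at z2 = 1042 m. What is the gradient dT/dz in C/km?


dT = 60.7 - 24.8 = 35.9 C
dz = 1042 - 52 = 990 m
gradient = dT/dz * 1000 = 35.9/990 * 1000 = 36.2626 C/km

36.2626


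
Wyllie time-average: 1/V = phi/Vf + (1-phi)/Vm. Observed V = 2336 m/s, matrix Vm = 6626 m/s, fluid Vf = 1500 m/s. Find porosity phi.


1/V - 1/Vm = 1/2336 - 1/6626 = 0.00027716
1/Vf - 1/Vm = 1/1500 - 1/6626 = 0.00051575
phi = 0.00027716 / 0.00051575 = 0.5374

0.5374


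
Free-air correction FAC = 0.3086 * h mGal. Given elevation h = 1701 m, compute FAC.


FAC = 0.3086 * h
= 0.3086 * 1701
= 524.9286 mGal

524.9286


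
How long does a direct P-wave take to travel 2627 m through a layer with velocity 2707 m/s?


t = x / V
= 2627 / 2707
= 0.9704 s

0.9704


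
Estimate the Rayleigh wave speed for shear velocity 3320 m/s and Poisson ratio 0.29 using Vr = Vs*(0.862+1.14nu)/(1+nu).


Numerator factor = 0.862 + 1.14*0.29 = 1.1926
Denominator = 1 + 0.29 = 1.29
Vr = 3320 * 1.1926 / 1.29 = 3069.33 m/s

3069.33


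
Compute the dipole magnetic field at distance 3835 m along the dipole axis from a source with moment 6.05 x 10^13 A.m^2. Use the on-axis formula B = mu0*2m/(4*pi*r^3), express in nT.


m = 6.05 x 10^13 = 60500000000000 A.m^2
2m = 121000000000000 A.m^2
r^3 = 3835^3 = 56402207875
B = (4pi*10^-7) * 121000000000000 / (4*pi * 56402207875) * 1e9
= 152053084.433746 / 708771047625.38 * 1e9
= 214530.6089 nT

214530.6089


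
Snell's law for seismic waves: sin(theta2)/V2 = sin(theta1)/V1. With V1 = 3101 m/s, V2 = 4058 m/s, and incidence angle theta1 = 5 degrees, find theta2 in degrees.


sin(theta1) = sin(5 deg) = 0.087156
sin(theta2) = V2/V1 * sin(theta1) = 4058/3101 * 0.087156 = 0.114053
theta2 = arcsin(0.114053) = 6.549 degrees

6.549


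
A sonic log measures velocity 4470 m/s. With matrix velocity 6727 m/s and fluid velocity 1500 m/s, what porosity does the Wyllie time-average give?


1/V - 1/Vm = 1/4470 - 1/6727 = 7.506e-05
1/Vf - 1/Vm = 1/1500 - 1/6727 = 0.00051801
phi = 7.506e-05 / 0.00051801 = 0.1449

0.1449


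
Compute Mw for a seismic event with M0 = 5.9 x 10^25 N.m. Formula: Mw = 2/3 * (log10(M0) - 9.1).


log10(M0) = log10(5.9 x 10^25) = 25.7709
Mw = 2/3 * (25.7709 - 9.1)
= 2/3 * 16.6709
= 11.11

11.11


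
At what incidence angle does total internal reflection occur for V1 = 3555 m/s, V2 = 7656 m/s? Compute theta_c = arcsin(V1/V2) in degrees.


V1/V2 = 3555/7656 = 0.464342
theta_c = arcsin(0.464342) = 27.6676 degrees

27.6676


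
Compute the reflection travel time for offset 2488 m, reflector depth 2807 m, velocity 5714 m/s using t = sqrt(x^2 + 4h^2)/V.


x^2 + 4h^2 = 2488^2 + 4*2807^2 = 6190144 + 31516996 = 37707140
sqrt(37707140) = 6140.614
t = 6140.614 / 5714 = 1.0747 s

1.0747


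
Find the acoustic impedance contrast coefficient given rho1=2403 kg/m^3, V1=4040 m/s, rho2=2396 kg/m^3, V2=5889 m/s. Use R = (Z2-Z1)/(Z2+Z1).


Z1 = 2403 * 4040 = 9708120
Z2 = 2396 * 5889 = 14110044
R = (14110044 - 9708120) / (14110044 + 9708120) = 4401924 / 23818164 = 0.1848

0.1848


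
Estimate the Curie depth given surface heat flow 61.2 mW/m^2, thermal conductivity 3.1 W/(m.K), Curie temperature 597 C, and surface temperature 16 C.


T_Curie - T_surf = 597 - 16 = 581 C
Convert q to W/m^2: 61.2 mW/m^2 = 0.0612 W/m^2
d = 581 * 3.1 / 0.0612 = 29429.74 m

29429.74


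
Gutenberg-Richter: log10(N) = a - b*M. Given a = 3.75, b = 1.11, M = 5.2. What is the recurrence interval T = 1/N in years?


log10(N) = 3.75 - 1.11*5.2 = -2.022
N = 10^-2.022 = 0.009506
T = 1/N = 1/0.009506 = 105.1962 years

105.1962


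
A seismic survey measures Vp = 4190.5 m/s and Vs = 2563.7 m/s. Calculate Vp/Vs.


Vp/Vs = 4190.5 / 2563.7
= 1.6346

1.6346


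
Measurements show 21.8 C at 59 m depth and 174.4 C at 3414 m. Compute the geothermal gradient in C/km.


dT = 174.4 - 21.8 = 152.6 C
dz = 3414 - 59 = 3355 m
gradient = dT/dz * 1000 = 152.6/3355 * 1000 = 45.4844 C/km

45.4844


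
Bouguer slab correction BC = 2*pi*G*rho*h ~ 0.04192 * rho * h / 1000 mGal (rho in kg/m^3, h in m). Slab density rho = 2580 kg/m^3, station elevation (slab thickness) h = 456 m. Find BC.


BC = 0.04192 * rho * h / 1000
= 0.04192 * 2580 * 456 / 1000
= 49.318 mGal

49.318


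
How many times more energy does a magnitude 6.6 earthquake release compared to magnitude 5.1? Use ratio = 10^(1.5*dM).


M2 - M1 = 6.6 - 5.1 = 1.5
1.5 * 1.5 = 2.25
ratio = 10^2.25 = 177.83

177.83


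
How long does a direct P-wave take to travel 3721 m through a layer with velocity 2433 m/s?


t = x / V
= 3721 / 2433
= 1.5294 s

1.5294


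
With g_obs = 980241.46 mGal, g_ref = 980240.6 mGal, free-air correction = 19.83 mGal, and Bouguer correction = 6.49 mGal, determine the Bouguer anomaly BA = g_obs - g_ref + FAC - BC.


BA = g_obs - g_ref + FAC - BC
= 980241.46 - 980240.6 + 19.83 - 6.49
= 14.2 mGal

14.2


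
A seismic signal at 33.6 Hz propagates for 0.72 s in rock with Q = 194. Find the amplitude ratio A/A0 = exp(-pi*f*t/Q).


pi*f*t/Q = pi*33.6*0.72/194 = 0.39176
A/A0 = exp(-0.39176) = 0.675866

0.675866


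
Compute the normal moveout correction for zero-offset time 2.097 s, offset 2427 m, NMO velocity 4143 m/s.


x/Vnmo = 2427/4143 = 0.585807
(x/Vnmo)^2 = 0.34317
t0^2 = 4.397409
sqrt(4.397409 + 0.34317) = 2.177287
dt = 2.177287 - 2.097 = 0.080287

0.080287


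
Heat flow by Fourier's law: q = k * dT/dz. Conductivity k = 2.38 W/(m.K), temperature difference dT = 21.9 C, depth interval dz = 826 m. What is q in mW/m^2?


q = k * dT / dz * 1000
= 2.38 * 21.9 / 826 * 1000
= 0.063102 * 1000
= 63.1017 mW/m^2

63.1017


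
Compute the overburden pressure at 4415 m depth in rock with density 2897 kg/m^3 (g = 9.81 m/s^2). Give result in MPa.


P = rho * g * z / 1e6
= 2897 * 9.81 * 4415 / 1e6
= 125472401.55 / 1e6
= 125.4724 MPa

125.4724


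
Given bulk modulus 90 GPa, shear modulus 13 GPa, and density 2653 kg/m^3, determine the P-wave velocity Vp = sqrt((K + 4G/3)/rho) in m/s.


First compute the effective modulus:
K + 4G/3 = 90e9 + 4*13e9/3 = 107333333333.33 Pa
Then divide by density:
107333333333.33 / 2653 = 40457343.8874 Pa/(kg/m^3)
Take the square root:
Vp = sqrt(40457343.8874) = 6360.61 m/s

6360.61


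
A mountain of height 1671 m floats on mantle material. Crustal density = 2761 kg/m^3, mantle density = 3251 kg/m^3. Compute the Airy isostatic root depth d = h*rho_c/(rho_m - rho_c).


rho_m - rho_c = 3251 - 2761 = 490
d = 1671 * 2761 / 490
= 4613631 / 490
= 9415.57 m

9415.57


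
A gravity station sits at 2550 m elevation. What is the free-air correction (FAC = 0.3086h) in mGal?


FAC = 0.3086 * h
= 0.3086 * 2550
= 786.93 mGal

786.93


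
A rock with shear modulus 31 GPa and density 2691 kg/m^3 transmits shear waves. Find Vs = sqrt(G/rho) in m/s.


Convert G to Pa: G = 31e9 Pa
Compute G/rho = 31e9 / 2691 = 11519881.0851
Vs = sqrt(11519881.0851) = 3394.1 m/s

3394.1


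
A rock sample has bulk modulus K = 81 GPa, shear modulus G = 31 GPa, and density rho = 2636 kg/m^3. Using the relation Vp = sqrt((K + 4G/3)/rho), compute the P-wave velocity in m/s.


First compute the effective modulus:
K + 4G/3 = 81e9 + 4*31e9/3 = 122333333333.33 Pa
Then divide by density:
122333333333.33 / 2636 = 46408700.0506 Pa/(kg/m^3)
Take the square root:
Vp = sqrt(46408700.0506) = 6812.39 m/s

6812.39


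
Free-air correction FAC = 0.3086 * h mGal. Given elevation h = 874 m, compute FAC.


FAC = 0.3086 * h
= 0.3086 * 874
= 269.7164 mGal

269.7164


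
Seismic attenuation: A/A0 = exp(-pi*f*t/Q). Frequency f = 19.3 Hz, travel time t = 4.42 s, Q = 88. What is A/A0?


pi*f*t/Q = pi*19.3*4.42/88 = 3.045417
A/A0 = exp(-3.045417) = 0.047576

0.047576


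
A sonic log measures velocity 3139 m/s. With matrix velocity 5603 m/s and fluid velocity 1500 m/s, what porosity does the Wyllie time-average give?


1/V - 1/Vm = 1/3139 - 1/5603 = 0.0001401
1/Vf - 1/Vm = 1/1500 - 1/5603 = 0.00048819
phi = 0.0001401 / 0.00048819 = 0.287

0.287


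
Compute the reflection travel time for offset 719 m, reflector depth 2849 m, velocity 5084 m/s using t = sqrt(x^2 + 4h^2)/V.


x^2 + 4h^2 = 719^2 + 4*2849^2 = 516961 + 32467204 = 32984165
sqrt(32984165) = 5743.1842
t = 5743.1842 / 5084 = 1.1297 s

1.1297


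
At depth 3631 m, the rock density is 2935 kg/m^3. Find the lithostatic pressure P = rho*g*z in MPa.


P = rho * g * z / 1e6
= 2935 * 9.81 * 3631 / 1e6
= 104545022.85 / 1e6
= 104.545 MPa

104.545


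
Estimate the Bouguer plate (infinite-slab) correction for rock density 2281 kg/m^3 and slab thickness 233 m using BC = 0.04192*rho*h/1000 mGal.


BC = 0.04192 * rho * h / 1000
= 0.04192 * 2281 * 233 / 1000
= 22.2793 mGal

22.2793


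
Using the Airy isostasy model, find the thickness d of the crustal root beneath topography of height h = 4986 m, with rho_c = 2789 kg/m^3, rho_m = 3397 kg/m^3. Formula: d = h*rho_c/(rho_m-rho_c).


rho_m - rho_c = 3397 - 2789 = 608
d = 4986 * 2789 / 608
= 13905954 / 608
= 22871.63 m

22871.63


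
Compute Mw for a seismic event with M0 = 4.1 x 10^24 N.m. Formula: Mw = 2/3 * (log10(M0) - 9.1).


log10(M0) = log10(4.1 x 10^24) = 24.6128
Mw = 2/3 * (24.6128 - 9.1)
= 2/3 * 15.5128
= 10.34

10.34


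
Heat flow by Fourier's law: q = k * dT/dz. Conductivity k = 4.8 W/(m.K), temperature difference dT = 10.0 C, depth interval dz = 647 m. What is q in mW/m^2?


q = k * dT / dz * 1000
= 4.8 * 10.0 / 647 * 1000
= 0.074189 * 1000
= 74.1886 mW/m^2

74.1886


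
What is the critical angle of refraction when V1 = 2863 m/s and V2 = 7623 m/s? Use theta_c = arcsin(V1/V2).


V1/V2 = 2863/7623 = 0.375574
theta_c = arcsin(0.375574) = 22.0598 degrees

22.0598


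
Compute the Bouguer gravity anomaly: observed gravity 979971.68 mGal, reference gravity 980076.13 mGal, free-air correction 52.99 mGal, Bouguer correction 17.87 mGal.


BA = g_obs - g_ref + FAC - BC
= 979971.68 - 980076.13 + 52.99 - 17.87
= -69.33 mGal

-69.33


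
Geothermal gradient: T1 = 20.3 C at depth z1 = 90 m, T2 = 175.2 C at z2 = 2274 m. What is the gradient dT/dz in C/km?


dT = 175.2 - 20.3 = 154.9 C
dz = 2274 - 90 = 2184 m
gradient = dT/dz * 1000 = 154.9/2184 * 1000 = 70.9249 C/km

70.9249


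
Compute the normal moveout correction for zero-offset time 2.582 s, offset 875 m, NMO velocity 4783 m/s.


x/Vnmo = 875/4783 = 0.18294
(x/Vnmo)^2 = 0.033467
t0^2 = 6.666724
sqrt(6.666724 + 0.033467) = 2.588473
dt = 2.588473 - 2.582 = 0.006473

0.006473


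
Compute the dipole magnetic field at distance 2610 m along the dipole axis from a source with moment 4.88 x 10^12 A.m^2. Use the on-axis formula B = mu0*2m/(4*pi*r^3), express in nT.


m = 4.88 x 10^12 = 4880000000000 A.m^2
2m = 9760000000000 A.m^2
r^3 = 2610^3 = 17779581000
B = (4pi*10^-7) * 9760000000000 / (4*pi * 17779581000) * 1e9
= 12264777.719615 / 223424804214.02 * 1e9
= 54894.432 nT

54894.432


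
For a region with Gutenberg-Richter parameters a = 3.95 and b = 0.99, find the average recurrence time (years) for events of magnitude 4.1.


log10(N) = 3.95 - 0.99*4.1 = -0.109
N = 10^-0.109 = 0.778037
T = 1/N = 1/0.778037 = 1.2853 years

1.2853
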